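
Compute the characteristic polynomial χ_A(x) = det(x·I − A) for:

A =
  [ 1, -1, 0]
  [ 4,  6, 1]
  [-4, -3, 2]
x^3 - 9*x^2 + 27*x - 27

Expanding det(x·I − A) (e.g. by cofactor expansion or by noting that A is similar to its Jordan form J, which has the same characteristic polynomial as A) gives
  χ_A(x) = x^3 - 9*x^2 + 27*x - 27
which factors as (x - 3)^3. The eigenvalues (with algebraic multiplicities) are λ = 3 with multiplicity 3.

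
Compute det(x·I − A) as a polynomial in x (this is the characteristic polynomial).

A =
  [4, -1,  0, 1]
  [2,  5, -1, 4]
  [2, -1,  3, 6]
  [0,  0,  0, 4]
x^4 - 16*x^3 + 96*x^2 - 256*x + 256

Expanding det(x·I − A) (e.g. by cofactor expansion or by noting that A is similar to its Jordan form J, which has the same characteristic polynomial as A) gives
  χ_A(x) = x^4 - 16*x^3 + 96*x^2 - 256*x + 256
which factors as (x - 4)^4. The eigenvalues (with algebraic multiplicities) are λ = 4 with multiplicity 4.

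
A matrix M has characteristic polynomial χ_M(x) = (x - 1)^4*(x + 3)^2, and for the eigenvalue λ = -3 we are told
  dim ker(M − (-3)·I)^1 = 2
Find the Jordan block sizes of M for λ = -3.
Block sizes for λ = -3: [1, 1]

From the dimensions of kernels of powers, the number of Jordan blocks of size at least j is d_j − d_{j−1} where d_j = dim ker(N^j) (with d_0 = 0). Computing the differences gives [2].
The number of blocks of size exactly k is (#blocks of size ≥ k) − (#blocks of size ≥ k + 1), so the partition is: 2 block(s) of size 1.
In nonincreasing order the block sizes are [1, 1].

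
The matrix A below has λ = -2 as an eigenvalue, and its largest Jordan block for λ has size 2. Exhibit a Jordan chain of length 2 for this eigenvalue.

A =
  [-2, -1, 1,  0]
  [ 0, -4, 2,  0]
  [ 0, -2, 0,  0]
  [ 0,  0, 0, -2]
A Jordan chain for λ = -2 of length 2:
v_1 = (-1, -2, -2, 0)ᵀ
v_2 = (0, 1, 0, 0)ᵀ

Let N = A − (-2)·I. We want v_2 with N^2 v_2 = 0 but N^1 v_2 ≠ 0; then v_{j-1} := N · v_j for j = 2, …, 2.

Pick v_2 = (0, 1, 0, 0)ᵀ.
Then v_1 = N · v_2 = (-1, -2, -2, 0)ᵀ.

Sanity check: (A − (-2)·I) v_1 = (0, 0, 0, 0)ᵀ = 0. ✓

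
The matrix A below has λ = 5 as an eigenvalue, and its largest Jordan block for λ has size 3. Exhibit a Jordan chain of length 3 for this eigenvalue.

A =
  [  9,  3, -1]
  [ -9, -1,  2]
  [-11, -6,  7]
A Jordan chain for λ = 5 of length 3:
v_1 = (0, -4, -12)ᵀ
v_2 = (4, -9, -11)ᵀ
v_3 = (1, 0, 0)ᵀ

Let N = A − (5)·I. We want v_3 with N^3 v_3 = 0 but N^2 v_3 ≠ 0; then v_{j-1} := N · v_j for j = 3, …, 2.

Pick v_3 = (1, 0, 0)ᵀ.
Then v_2 = N · v_3 = (4, -9, -11)ᵀ.
Then v_1 = N · v_2 = (0, -4, -12)ᵀ.

Sanity check: (A − (5)·I) v_1 = (0, 0, 0)ᵀ = 0. ✓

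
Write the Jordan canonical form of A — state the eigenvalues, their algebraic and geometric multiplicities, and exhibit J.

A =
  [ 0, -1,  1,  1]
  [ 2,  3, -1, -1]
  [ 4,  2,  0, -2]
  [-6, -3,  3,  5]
J_2(2) ⊕ J_1(2) ⊕ J_1(2)

The characteristic polynomial is
  det(x·I − A) = x^4 - 8*x^3 + 24*x^2 - 32*x + 16 = (x - 2)^4

Eigenvalues and multiplicities (the geometric multiplicity of λ is n − rank(A − λI), which equals the number of Jordan blocks for λ):
  λ = 2: algebraic multiplicity = 4, geometric multiplicity = 3

Determining the block sizes for each eigenvalue:
  λ = 2: 3 blocks summing to 4 forces exactly one block of size 2 and the rest size 1 → block sizes [2, 1, 1]

Assembling the blocks gives a Jordan form
J =
  [2, 1, 0, 0]
  [0, 2, 0, 0]
  [0, 0, 2, 0]
  [0, 0, 0, 2]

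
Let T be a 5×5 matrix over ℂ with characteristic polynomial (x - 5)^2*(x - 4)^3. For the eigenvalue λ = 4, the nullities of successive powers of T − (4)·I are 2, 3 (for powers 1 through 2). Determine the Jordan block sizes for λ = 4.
Block sizes for λ = 4: [2, 1]

From the dimensions of kernels of powers, the number of Jordan blocks of size at least j is d_j − d_{j−1} where d_j = dim ker(N^j) (with d_0 = 0). Computing the differences gives [2, 1].
The number of blocks of size exactly k is (#blocks of size ≥ k) − (#blocks of size ≥ k + 1), so the partition is: 1 block(s) of size 1, 1 block(s) of size 2.
In nonincreasing order the block sizes are [2, 1].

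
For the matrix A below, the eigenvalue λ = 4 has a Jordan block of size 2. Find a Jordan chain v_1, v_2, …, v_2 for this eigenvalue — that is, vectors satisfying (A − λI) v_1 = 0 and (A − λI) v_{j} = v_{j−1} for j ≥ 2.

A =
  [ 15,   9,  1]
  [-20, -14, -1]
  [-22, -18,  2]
A Jordan chain for λ = 4 of length 2:
v_1 = (2, -2, -4)ᵀ
v_2 = (1, -1, 0)ᵀ

Let N = A − (4)·I. We want v_2 with N^2 v_2 = 0 but N^1 v_2 ≠ 0; then v_{j-1} := N · v_j for j = 2, …, 2.

Pick v_2 = (1, -1, 0)ᵀ.
Then v_1 = N · v_2 = (2, -2, -4)ᵀ.

Sanity check: (A − (4)·I) v_1 = (0, 0, 0)ᵀ = 0. ✓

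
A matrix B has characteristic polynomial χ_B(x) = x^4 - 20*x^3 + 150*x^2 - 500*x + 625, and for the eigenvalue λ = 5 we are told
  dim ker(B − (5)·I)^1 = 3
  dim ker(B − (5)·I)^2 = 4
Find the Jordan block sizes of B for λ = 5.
Block sizes for λ = 5: [2, 1, 1]

From the dimensions of kernels of powers, the number of Jordan blocks of size at least j is d_j − d_{j−1} where d_j = dim ker(N^j) (with d_0 = 0). Computing the differences gives [3, 1].
The number of blocks of size exactly k is (#blocks of size ≥ k) − (#blocks of size ≥ k + 1), so the partition is: 2 block(s) of size 1, 1 block(s) of size 2.
In nonincreasing order the block sizes are [2, 1, 1].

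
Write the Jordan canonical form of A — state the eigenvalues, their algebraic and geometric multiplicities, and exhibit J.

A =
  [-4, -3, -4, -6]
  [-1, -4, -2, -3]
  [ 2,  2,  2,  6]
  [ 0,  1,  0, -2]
J_3(-2) ⊕ J_1(-2)

The characteristic polynomial is
  det(x·I − A) = x^4 + 8*x^3 + 24*x^2 + 32*x + 16 = (x + 2)^4

Eigenvalues and multiplicities (the geometric multiplicity of λ is n − rank(A − λI), which equals the number of Jordan blocks for λ):
  λ = -2: algebraic multiplicity = 4, geometric multiplicity = 2

Determining the block sizes for each eigenvalue:
  λ = -2: with am = 4 and gm = 2, the partition is not yet determined (e.g. several partitions of 4 into 2 parts exist). Let N = A − (-2)·I. Computing rank(N^1) = 2, rank(N^2) = 1, rank(N^3) = 0; the number of blocks of size ≥ j is rank(N^{j−1}) − rank(N^j), giving [2, 1, 1]. So we have 1 block(s) of size 3, 1 block(s) of size 1 → block sizes [3, 1]

Assembling the blocks gives a Jordan form
J =
  [-2,  1,  0,  0]
  [ 0, -2,  1,  0]
  [ 0,  0, -2,  0]
  [ 0,  0,  0, -2]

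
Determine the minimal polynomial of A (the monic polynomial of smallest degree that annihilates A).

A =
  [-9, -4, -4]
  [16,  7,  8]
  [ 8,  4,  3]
x^2 - 2*x - 3

The characteristic polynomial is χ_A(x) = (x - 3)*(x + 1)^2, so the eigenvalues are known. The minimal polynomial is
  m_A(x) = Π_λ (x − λ)^{k_λ}
where k_λ is the size of the *largest* Jordan block for λ (equivalently, the smallest k with (A − λI)^k v = 0 for every generalised eigenvector v of λ).

  λ = -1: largest Jordan block has size 1, contributing (x + 1)
  λ = 3: largest Jordan block has size 1, contributing (x − 3)

So m_A(x) = (x - 3)*(x + 1) = x^2 - 2*x - 3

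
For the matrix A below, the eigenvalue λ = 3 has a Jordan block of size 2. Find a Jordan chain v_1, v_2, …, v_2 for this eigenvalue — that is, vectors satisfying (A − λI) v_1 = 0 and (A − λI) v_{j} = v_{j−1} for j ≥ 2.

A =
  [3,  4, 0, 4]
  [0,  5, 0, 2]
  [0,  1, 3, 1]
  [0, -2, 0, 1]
A Jordan chain for λ = 3 of length 2:
v_1 = (4, 2, 1, -2)ᵀ
v_2 = (0, 1, 0, 0)ᵀ

Let N = A − (3)·I. We want v_2 with N^2 v_2 = 0 but N^1 v_2 ≠ 0; then v_{j-1} := N · v_j for j = 2, …, 2.

Pick v_2 = (0, 1, 0, 0)ᵀ.
Then v_1 = N · v_2 = (4, 2, 1, -2)ᵀ.

Sanity check: (A − (3)·I) v_1 = (0, 0, 0, 0)ᵀ = 0. ✓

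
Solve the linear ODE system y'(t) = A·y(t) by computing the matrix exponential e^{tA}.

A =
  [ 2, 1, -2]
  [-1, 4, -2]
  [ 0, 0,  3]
e^{tA} =
  [-t*exp(3*t) + exp(3*t), t*exp(3*t), -2*t*exp(3*t)]
  [-t*exp(3*t), t*exp(3*t) + exp(3*t), -2*t*exp(3*t)]
  [0, 0, exp(3*t)]

Strategy: write A = P · J · P⁻¹ where J is a Jordan canonical form, so e^{tA} = P · e^{tJ} · P⁻¹, and e^{tJ} can be computed block-by-block.

A has Jordan form
J =
  [3, 1, 0]
  [0, 3, 0]
  [0, 0, 3]
(up to reordering of blocks).

Per-block formulas:
  For a 2×2 Jordan block J_2(3): exp(t · J_2(3)) = e^(3t)·(I + t·N), where N is the 2×2 nilpotent shift.
  For a 1×1 block at λ = 3: exp(t · [3]) = [e^(3t)].

After assembling e^{tJ} and conjugating by P, we get:

e^{tA} =
  [-t*exp(3*t) + exp(3*t), t*exp(3*t), -2*t*exp(3*t)]
  [-t*exp(3*t), t*exp(3*t) + exp(3*t), -2*t*exp(3*t)]
  [0, 0, exp(3*t)]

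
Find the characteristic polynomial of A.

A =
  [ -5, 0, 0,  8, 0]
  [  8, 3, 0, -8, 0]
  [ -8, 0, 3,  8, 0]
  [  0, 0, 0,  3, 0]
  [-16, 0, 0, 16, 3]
x^5 - 7*x^4 - 6*x^3 + 162*x^2 - 459*x + 405

Expanding det(x·I − A) (e.g. by cofactor expansion or by noting that A is similar to its Jordan form J, which has the same characteristic polynomial as A) gives
  χ_A(x) = x^5 - 7*x^4 - 6*x^3 + 162*x^2 - 459*x + 405
which factors as (x - 3)^4*(x + 5). The eigenvalues (with algebraic multiplicities) are λ = -5 with multiplicity 1, λ = 3 with multiplicity 4.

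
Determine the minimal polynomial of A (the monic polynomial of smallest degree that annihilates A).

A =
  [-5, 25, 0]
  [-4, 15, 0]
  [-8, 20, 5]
x^2 - 10*x + 25

The characteristic polynomial is χ_A(x) = (x - 5)^3, so the eigenvalues are known. The minimal polynomial is
  m_A(x) = Π_λ (x − λ)^{k_λ}
where k_λ is the size of the *largest* Jordan block for λ (equivalently, the smallest k with (A − λI)^k v = 0 for every generalised eigenvector v of λ).

  λ = 5: largest Jordan block has size 2, contributing (x − 5)^2

So m_A(x) = (x - 5)^2 = x^2 - 10*x + 25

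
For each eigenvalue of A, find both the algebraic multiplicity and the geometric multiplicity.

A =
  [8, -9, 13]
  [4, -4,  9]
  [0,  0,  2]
λ = 2: alg = 3, geom = 1

Step 1 — factor the characteristic polynomial to read off the algebraic multiplicities:
  χ_A(x) = (x - 2)^3

Step 2 — compute geometric multiplicities via the rank-nullity identity g(λ) = n − rank(A − λI):
  rank(A − (2)·I) = 2, so dim ker(A − (2)·I) = n − 2 = 1

Summary:
  λ = 2: algebraic multiplicity = 3, geometric multiplicity = 1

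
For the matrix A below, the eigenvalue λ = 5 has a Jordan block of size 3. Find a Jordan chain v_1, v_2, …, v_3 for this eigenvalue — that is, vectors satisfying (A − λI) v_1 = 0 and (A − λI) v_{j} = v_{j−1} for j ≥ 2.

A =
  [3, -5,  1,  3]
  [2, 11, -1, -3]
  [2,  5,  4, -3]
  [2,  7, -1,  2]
A Jordan chain for λ = 5 of length 3:
v_1 = (2, 0, -2, 2)ᵀ
v_2 = (-2, 2, 2, 2)ᵀ
v_3 = (1, 0, 0, 0)ᵀ

Let N = A − (5)·I. We want v_3 with N^3 v_3 = 0 but N^2 v_3 ≠ 0; then v_{j-1} := N · v_j for j = 3, …, 2.

Pick v_3 = (1, 0, 0, 0)ᵀ.
Then v_2 = N · v_3 = (-2, 2, 2, 2)ᵀ.
Then v_1 = N · v_2 = (2, 0, -2, 2)ᵀ.

Sanity check: (A − (5)·I) v_1 = (0, 0, 0, 0)ᵀ = 0. ✓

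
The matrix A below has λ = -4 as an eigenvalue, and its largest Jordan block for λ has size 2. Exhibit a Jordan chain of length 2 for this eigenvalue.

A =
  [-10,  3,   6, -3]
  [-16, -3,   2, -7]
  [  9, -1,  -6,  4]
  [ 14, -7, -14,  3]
A Jordan chain for λ = -4 of length 2:
v_1 = (-6, -16, 9, 14)ᵀ
v_2 = (1, 0, 0, 0)ᵀ

Let N = A − (-4)·I. We want v_2 with N^2 v_2 = 0 but N^1 v_2 ≠ 0; then v_{j-1} := N · v_j for j = 2, …, 2.

Pick v_2 = (1, 0, 0, 0)ᵀ.
Then v_1 = N · v_2 = (-6, -16, 9, 14)ᵀ.

Sanity check: (A − (-4)·I) v_1 = (0, 0, 0, 0)ᵀ = 0. ✓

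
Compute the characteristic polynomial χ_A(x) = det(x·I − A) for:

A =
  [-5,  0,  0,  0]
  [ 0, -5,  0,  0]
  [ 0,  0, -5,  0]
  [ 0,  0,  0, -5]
x^4 + 20*x^3 + 150*x^2 + 500*x + 625

Expanding det(x·I − A) (e.g. by cofactor expansion or by noting that A is similar to its Jordan form J, which has the same characteristic polynomial as A) gives
  χ_A(x) = x^4 + 20*x^3 + 150*x^2 + 500*x + 625
which factors as (x + 5)^4. The eigenvalues (with algebraic multiplicities) are λ = -5 with multiplicity 4.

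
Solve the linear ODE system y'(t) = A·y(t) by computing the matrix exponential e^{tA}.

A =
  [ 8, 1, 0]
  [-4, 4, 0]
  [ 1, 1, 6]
e^{tA} =
  [2*t*exp(6*t) + exp(6*t), t*exp(6*t), 0]
  [-4*t*exp(6*t), -2*t*exp(6*t) + exp(6*t), 0]
  [-t^2*exp(6*t) + t*exp(6*t), -t^2*exp(6*t)/2 + t*exp(6*t), exp(6*t)]

Strategy: write A = P · J · P⁻¹ where J is a Jordan canonical form, so e^{tA} = P · e^{tJ} · P⁻¹, and e^{tJ} can be computed block-by-block.

A has Jordan form
J =
  [6, 1, 0]
  [0, 6, 1]
  [0, 0, 6]
(up to reordering of blocks).

Per-block formulas:
  For a 3×3 Jordan block J_3(6): exp(t · J_3(6)) = e^(6t)·(I + t·N + (t^2/2)·N^2), where N is the 3×3 nilpotent shift.

After assembling e^{tJ} and conjugating by P, we get:

e^{tA} =
  [2*t*exp(6*t) + exp(6*t), t*exp(6*t), 0]
  [-4*t*exp(6*t), -2*t*exp(6*t) + exp(6*t), 0]
  [-t^2*exp(6*t) + t*exp(6*t), -t^2*exp(6*t)/2 + t*exp(6*t), exp(6*t)]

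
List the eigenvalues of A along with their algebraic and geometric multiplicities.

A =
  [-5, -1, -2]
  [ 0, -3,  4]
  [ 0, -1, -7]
λ = -5: alg = 3, geom = 2

Step 1 — factor the characteristic polynomial to read off the algebraic multiplicities:
  χ_A(x) = (x + 5)^3

Step 2 — compute geometric multiplicities via the rank-nullity identity g(λ) = n − rank(A − λI):
  rank(A − (-5)·I) = 1, so dim ker(A − (-5)·I) = n − 1 = 2

Summary:
  λ = -5: algebraic multiplicity = 3, geometric multiplicity = 2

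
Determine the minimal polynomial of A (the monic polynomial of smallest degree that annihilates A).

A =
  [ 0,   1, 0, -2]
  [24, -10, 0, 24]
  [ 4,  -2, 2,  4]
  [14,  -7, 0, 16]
x^2 - 4*x + 4

The characteristic polynomial is χ_A(x) = (x - 2)^4, so the eigenvalues are known. The minimal polynomial is
  m_A(x) = Π_λ (x − λ)^{k_λ}
where k_λ is the size of the *largest* Jordan block for λ (equivalently, the smallest k with (A − λI)^k v = 0 for every generalised eigenvector v of λ).

  λ = 2: largest Jordan block has size 2, contributing (x − 2)^2

So m_A(x) = (x - 2)^2 = x^2 - 4*x + 4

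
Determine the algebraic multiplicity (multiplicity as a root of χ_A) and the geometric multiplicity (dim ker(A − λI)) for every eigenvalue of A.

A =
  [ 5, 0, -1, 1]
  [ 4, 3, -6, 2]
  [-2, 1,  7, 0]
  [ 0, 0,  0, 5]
λ = 5: alg = 4, geom = 2

Step 1 — factor the characteristic polynomial to read off the algebraic multiplicities:
  χ_A(x) = (x - 5)^4

Step 2 — compute geometric multiplicities via the rank-nullity identity g(λ) = n − rank(A − λI):
  rank(A − (5)·I) = 2, so dim ker(A − (5)·I) = n − 2 = 2

Summary:
  λ = 5: algebraic multiplicity = 4, geometric multiplicity = 2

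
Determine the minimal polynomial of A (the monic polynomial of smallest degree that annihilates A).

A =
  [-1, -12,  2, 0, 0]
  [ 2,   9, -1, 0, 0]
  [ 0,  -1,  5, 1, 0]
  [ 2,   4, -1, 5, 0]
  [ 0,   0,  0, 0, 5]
x^4 - 18*x^3 + 120*x^2 - 350*x + 375

The characteristic polynomial is χ_A(x) = (x - 5)^4*(x - 3), so the eigenvalues are known. The minimal polynomial is
  m_A(x) = Π_λ (x − λ)^{k_λ}
where k_λ is the size of the *largest* Jordan block for λ (equivalently, the smallest k with (A − λI)^k v = 0 for every generalised eigenvector v of λ).

  λ = 3: largest Jordan block has size 1, contributing (x − 3)
  λ = 5: largest Jordan block has size 3, contributing (x − 5)^3

So m_A(x) = (x - 5)^3*(x - 3) = x^4 - 18*x^3 + 120*x^2 - 350*x + 375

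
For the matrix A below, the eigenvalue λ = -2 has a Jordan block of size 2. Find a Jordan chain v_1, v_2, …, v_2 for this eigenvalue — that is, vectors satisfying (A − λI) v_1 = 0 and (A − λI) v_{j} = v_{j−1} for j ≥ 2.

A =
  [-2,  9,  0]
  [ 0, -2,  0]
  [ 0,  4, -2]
A Jordan chain for λ = -2 of length 2:
v_1 = (9, 0, 4)ᵀ
v_2 = (0, 1, 0)ᵀ

Let N = A − (-2)·I. We want v_2 with N^2 v_2 = 0 but N^1 v_2 ≠ 0; then v_{j-1} := N · v_j for j = 2, …, 2.

Pick v_2 = (0, 1, 0)ᵀ.
Then v_1 = N · v_2 = (9, 0, 4)ᵀ.

Sanity check: (A − (-2)·I) v_1 = (0, 0, 0)ᵀ = 0. ✓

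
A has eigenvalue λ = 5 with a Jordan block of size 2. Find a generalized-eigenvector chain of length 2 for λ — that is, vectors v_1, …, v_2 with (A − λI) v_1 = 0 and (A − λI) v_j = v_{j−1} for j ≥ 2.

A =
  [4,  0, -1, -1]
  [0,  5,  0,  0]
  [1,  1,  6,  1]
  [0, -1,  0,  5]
A Jordan chain for λ = 5 of length 2:
v_1 = (-1, 0, 1, 0)ᵀ
v_2 = (1, 0, 0, 0)ᵀ

Let N = A − (5)·I. We want v_2 with N^2 v_2 = 0 but N^1 v_2 ≠ 0; then v_{j-1} := N · v_j for j = 2, …, 2.

Pick v_2 = (1, 0, 0, 0)ᵀ.
Then v_1 = N · v_2 = (-1, 0, 1, 0)ᵀ.

Sanity check: (A − (5)·I) v_1 = (0, 0, 0, 0)ᵀ = 0. ✓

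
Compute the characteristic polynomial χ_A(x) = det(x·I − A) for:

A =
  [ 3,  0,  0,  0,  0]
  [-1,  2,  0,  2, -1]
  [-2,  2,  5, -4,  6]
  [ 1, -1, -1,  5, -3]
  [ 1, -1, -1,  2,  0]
x^5 - 15*x^4 + 90*x^3 - 270*x^2 + 405*x - 243

Expanding det(x·I − A) (e.g. by cofactor expansion or by noting that A is similar to its Jordan form J, which has the same characteristic polynomial as A) gives
  χ_A(x) = x^5 - 15*x^4 + 90*x^3 - 270*x^2 + 405*x - 243
which factors as (x - 3)^5. The eigenvalues (with algebraic multiplicities) are λ = 3 with multiplicity 5.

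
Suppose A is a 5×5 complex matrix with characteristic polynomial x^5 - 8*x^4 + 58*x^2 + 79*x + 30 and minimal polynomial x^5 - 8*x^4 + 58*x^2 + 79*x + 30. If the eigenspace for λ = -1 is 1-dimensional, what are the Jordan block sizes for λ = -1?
Block sizes for λ = -1: [3]

Step 1 — from the characteristic polynomial, algebraic multiplicity of λ = -1 is 3. From dim ker(A − (-1)·I) = 1, there are exactly 1 Jordan blocks for λ = -1.
Step 2 — from the minimal polynomial, the factor (x + 1)^3 tells us the largest block for λ = -1 has size 3.
Step 3 — with total size 3, 1 blocks, and largest block 3, the block sizes (in nonincreasing order) are [3].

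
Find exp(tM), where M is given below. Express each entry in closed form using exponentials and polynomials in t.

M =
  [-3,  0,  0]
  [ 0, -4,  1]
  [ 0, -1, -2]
e^{tM} =
  [exp(-3*t), 0, 0]
  [0, -t*exp(-3*t) + exp(-3*t), t*exp(-3*t)]
  [0, -t*exp(-3*t), t*exp(-3*t) + exp(-3*t)]

Strategy: write M = P · J · P⁻¹ where J is a Jordan canonical form, so e^{tM} = P · e^{tJ} · P⁻¹, and e^{tJ} can be computed block-by-block.

M has Jordan form
J =
  [-3,  1,  0]
  [ 0, -3,  0]
  [ 0,  0, -3]
(up to reordering of blocks).

Per-block formulas:
  For a 2×2 Jordan block J_2(-3): exp(t · J_2(-3)) = e^(-3t)·(I + t·N), where N is the 2×2 nilpotent shift.
  For a 1×1 block at λ = -3: exp(t · [-3]) = [e^(-3t)].

After assembling e^{tJ} and conjugating by P, we get:

e^{tM} =
  [exp(-3*t), 0, 0]
  [0, -t*exp(-3*t) + exp(-3*t), t*exp(-3*t)]
  [0, -t*exp(-3*t), t*exp(-3*t) + exp(-3*t)]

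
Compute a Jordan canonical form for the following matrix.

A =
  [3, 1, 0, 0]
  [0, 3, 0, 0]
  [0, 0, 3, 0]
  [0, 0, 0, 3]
J_2(3) ⊕ J_1(3) ⊕ J_1(3)

The characteristic polynomial is
  det(x·I − A) = x^4 - 12*x^3 + 54*x^2 - 108*x + 81 = (x - 3)^4

Eigenvalues and multiplicities (the geometric multiplicity of λ is n − rank(A − λI), which equals the number of Jordan blocks for λ):
  λ = 3: algebraic multiplicity = 4, geometric multiplicity = 3

Determining the block sizes for each eigenvalue:
  λ = 3: 3 blocks summing to 4 forces exactly one block of size 2 and the rest size 1 → block sizes [2, 1, 1]

Assembling the blocks gives a Jordan form
J =
  [3, 1, 0, 0]
  [0, 3, 0, 0]
  [0, 0, 3, 0]
  [0, 0, 0, 3]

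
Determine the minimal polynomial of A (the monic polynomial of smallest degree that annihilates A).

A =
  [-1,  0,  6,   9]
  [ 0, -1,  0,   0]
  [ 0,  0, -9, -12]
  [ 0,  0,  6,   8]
x^2 + x

The characteristic polynomial is χ_A(x) = x*(x + 1)^3, so the eigenvalues are known. The minimal polynomial is
  m_A(x) = Π_λ (x − λ)^{k_λ}
where k_λ is the size of the *largest* Jordan block for λ (equivalently, the smallest k with (A − λI)^k v = 0 for every generalised eigenvector v of λ).

  λ = -1: largest Jordan block has size 1, contributing (x + 1)
  λ = 0: largest Jordan block has size 1, contributing (x − 0)

So m_A(x) = x*(x + 1) = x^2 + x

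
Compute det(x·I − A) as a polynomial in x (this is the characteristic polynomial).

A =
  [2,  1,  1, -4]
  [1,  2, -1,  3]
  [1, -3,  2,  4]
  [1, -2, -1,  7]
x^4 - 13*x^3 + 63*x^2 - 135*x + 108

Expanding det(x·I − A) (e.g. by cofactor expansion or by noting that A is similar to its Jordan form J, which has the same characteristic polynomial as A) gives
  χ_A(x) = x^4 - 13*x^3 + 63*x^2 - 135*x + 108
which factors as (x - 4)*(x - 3)^3. The eigenvalues (with algebraic multiplicities) are λ = 3 with multiplicity 3, λ = 4 with multiplicity 1.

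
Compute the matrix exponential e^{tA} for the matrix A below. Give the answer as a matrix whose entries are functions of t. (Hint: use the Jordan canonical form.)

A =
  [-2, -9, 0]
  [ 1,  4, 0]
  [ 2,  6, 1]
e^{tA} =
  [-3*t*exp(t) + exp(t), -9*t*exp(t), 0]
  [t*exp(t), 3*t*exp(t) + exp(t), 0]
  [2*t*exp(t), 6*t*exp(t), exp(t)]

Strategy: write A = P · J · P⁻¹ where J is a Jordan canonical form, so e^{tA} = P · e^{tJ} · P⁻¹, and e^{tJ} can be computed block-by-block.

A has Jordan form
J =
  [1, 1, 0]
  [0, 1, 0]
  [0, 0, 1]
(up to reordering of blocks).

Per-block formulas:
  For a 2×2 Jordan block J_2(1): exp(t · J_2(1)) = e^(1t)·(I + t·N), where N is the 2×2 nilpotent shift.
  For a 1×1 block at λ = 1: exp(t · [1]) = [e^(1t)].

After assembling e^{tJ} and conjugating by P, we get:

e^{tA} =
  [-3*t*exp(t) + exp(t), -9*t*exp(t), 0]
  [t*exp(t), 3*t*exp(t) + exp(t), 0]
  [2*t*exp(t), 6*t*exp(t), exp(t)]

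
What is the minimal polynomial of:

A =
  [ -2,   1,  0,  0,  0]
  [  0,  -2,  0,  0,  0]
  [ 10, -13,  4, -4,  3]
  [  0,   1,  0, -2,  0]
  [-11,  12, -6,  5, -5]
x^3 + 3*x^2 - 4

The characteristic polynomial is χ_A(x) = (x - 1)*(x + 2)^4, so the eigenvalues are known. The minimal polynomial is
  m_A(x) = Π_λ (x − λ)^{k_λ}
where k_λ is the size of the *largest* Jordan block for λ (equivalently, the smallest k with (A − λI)^k v = 0 for every generalised eigenvector v of λ).

  λ = -2: largest Jordan block has size 2, contributing (x + 2)^2
  λ = 1: largest Jordan block has size 1, contributing (x − 1)

So m_A(x) = (x - 1)*(x + 2)^2 = x^3 + 3*x^2 - 4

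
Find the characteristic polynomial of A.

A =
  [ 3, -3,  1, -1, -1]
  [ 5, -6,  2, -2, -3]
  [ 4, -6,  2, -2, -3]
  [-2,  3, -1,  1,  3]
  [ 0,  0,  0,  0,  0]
x^5

Expanding det(x·I − A) (e.g. by cofactor expansion or by noting that A is similar to its Jordan form J, which has the same characteristic polynomial as A) gives
  χ_A(x) = x^5
which factors as x^5. The eigenvalues (with algebraic multiplicities) are λ = 0 with multiplicity 5.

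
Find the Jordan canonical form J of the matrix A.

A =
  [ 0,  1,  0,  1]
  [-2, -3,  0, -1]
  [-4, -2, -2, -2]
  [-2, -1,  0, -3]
J_2(-2) ⊕ J_1(-2) ⊕ J_1(-2)

The characteristic polynomial is
  det(x·I − A) = x^4 + 8*x^3 + 24*x^2 + 32*x + 16 = (x + 2)^4

Eigenvalues and multiplicities (the geometric multiplicity of λ is n − rank(A − λI), which equals the number of Jordan blocks for λ):
  λ = -2: algebraic multiplicity = 4, geometric multiplicity = 3

Determining the block sizes for each eigenvalue:
  λ = -2: 3 blocks summing to 4 forces exactly one block of size 2 and the rest size 1 → block sizes [2, 1, 1]

Assembling the blocks gives a Jordan form
J =
  [-2,  1,  0,  0]
  [ 0, -2,  0,  0]
  [ 0,  0, -2,  0]
  [ 0,  0,  0, -2]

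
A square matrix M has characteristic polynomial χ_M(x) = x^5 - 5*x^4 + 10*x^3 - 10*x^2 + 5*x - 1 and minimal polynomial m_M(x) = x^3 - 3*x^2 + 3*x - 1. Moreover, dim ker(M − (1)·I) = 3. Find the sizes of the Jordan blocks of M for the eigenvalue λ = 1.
Block sizes for λ = 1: [3, 1, 1]

Step 1 — from the characteristic polynomial, algebraic multiplicity of λ = 1 is 5. From dim ker(M − (1)·I) = 3, there are exactly 3 Jordan blocks for λ = 1.
Step 2 — from the minimal polynomial, the factor (x − 1)^3 tells us the largest block for λ = 1 has size 3.
Step 3 — with total size 5, 3 blocks, and largest block 3, the block sizes (in nonincreasing order) are [3, 1, 1].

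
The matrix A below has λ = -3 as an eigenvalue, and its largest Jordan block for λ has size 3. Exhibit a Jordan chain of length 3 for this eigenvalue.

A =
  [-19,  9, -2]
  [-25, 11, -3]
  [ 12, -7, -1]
A Jordan chain for λ = -3 of length 3:
v_1 = (7, 14, 7)ᵀ
v_2 = (-16, -25, 12)ᵀ
v_3 = (1, 0, 0)ᵀ

Let N = A − (-3)·I. We want v_3 with N^3 v_3 = 0 but N^2 v_3 ≠ 0; then v_{j-1} := N · v_j for j = 3, …, 2.

Pick v_3 = (1, 0, 0)ᵀ.
Then v_2 = N · v_3 = (-16, -25, 12)ᵀ.
Then v_1 = N · v_2 = (7, 14, 7)ᵀ.

Sanity check: (A − (-3)·I) v_1 = (0, 0, 0)ᵀ = 0. ✓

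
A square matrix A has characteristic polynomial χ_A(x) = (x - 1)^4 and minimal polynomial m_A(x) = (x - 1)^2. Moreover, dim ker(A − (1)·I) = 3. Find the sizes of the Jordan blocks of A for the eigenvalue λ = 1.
Block sizes for λ = 1: [2, 1, 1]

Step 1 — from the characteristic polynomial, algebraic multiplicity of λ = 1 is 4. From dim ker(A − (1)·I) = 3, there are exactly 3 Jordan blocks for λ = 1.
Step 2 — from the minimal polynomial, the factor (x − 1)^2 tells us the largest block for λ = 1 has size 2.
Step 3 — with total size 4, 3 blocks, and largest block 2, the block sizes (in nonincreasing order) are [2, 1, 1].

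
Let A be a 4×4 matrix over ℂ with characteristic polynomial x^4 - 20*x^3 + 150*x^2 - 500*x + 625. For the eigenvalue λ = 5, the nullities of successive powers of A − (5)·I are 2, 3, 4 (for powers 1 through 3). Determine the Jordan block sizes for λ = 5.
Block sizes for λ = 5: [3, 1]

From the dimensions of kernels of powers, the number of Jordan blocks of size at least j is d_j − d_{j−1} where d_j = dim ker(N^j) (with d_0 = 0). Computing the differences gives [2, 1, 1].
The number of blocks of size exactly k is (#blocks of size ≥ k) − (#blocks of size ≥ k + 1), so the partition is: 1 block(s) of size 1, 1 block(s) of size 3.
In nonincreasing order the block sizes are [3, 1].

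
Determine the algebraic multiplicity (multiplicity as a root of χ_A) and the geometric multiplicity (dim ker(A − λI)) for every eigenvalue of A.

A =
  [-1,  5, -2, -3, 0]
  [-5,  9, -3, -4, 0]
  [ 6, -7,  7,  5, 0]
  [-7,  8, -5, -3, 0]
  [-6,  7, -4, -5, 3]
λ = 3: alg = 5, geom = 3

Step 1 — factor the characteristic polynomial to read off the algebraic multiplicities:
  χ_A(x) = (x - 3)^5

Step 2 — compute geometric multiplicities via the rank-nullity identity g(λ) = n − rank(A − λI):
  rank(A − (3)·I) = 2, so dim ker(A − (3)·I) = n − 2 = 3

Summary:
  λ = 3: algebraic multiplicity = 5, geometric multiplicity = 3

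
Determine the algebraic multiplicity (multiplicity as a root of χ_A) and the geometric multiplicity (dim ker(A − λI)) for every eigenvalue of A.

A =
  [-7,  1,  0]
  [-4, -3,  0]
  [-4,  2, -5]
λ = -5: alg = 3, geom = 2

Step 1 — factor the characteristic polynomial to read off the algebraic multiplicities:
  χ_A(x) = (x + 5)^3

Step 2 — compute geometric multiplicities via the rank-nullity identity g(λ) = n − rank(A − λI):
  rank(A − (-5)·I) = 1, so dim ker(A − (-5)·I) = n − 1 = 2

Summary:
  λ = -5: algebraic multiplicity = 3, geometric multiplicity = 2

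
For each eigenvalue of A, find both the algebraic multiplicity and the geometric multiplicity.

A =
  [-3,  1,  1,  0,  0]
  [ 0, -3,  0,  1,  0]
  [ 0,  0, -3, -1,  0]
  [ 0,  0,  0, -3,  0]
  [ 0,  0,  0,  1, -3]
λ = -3: alg = 5, geom = 3

Step 1 — factor the characteristic polynomial to read off the algebraic multiplicities:
  χ_A(x) = (x + 3)^5

Step 2 — compute geometric multiplicities via the rank-nullity identity g(λ) = n − rank(A − λI):
  rank(A − (-3)·I) = 2, so dim ker(A − (-3)·I) = n − 2 = 3

Summary:
  λ = -3: algebraic multiplicity = 5, geometric multiplicity = 3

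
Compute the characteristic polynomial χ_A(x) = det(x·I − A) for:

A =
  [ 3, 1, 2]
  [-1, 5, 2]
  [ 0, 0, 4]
x^3 - 12*x^2 + 48*x - 64

Expanding det(x·I − A) (e.g. by cofactor expansion or by noting that A is similar to its Jordan form J, which has the same characteristic polynomial as A) gives
  χ_A(x) = x^3 - 12*x^2 + 48*x - 64
which factors as (x - 4)^3. The eigenvalues (with algebraic multiplicities) are λ = 4 with multiplicity 3.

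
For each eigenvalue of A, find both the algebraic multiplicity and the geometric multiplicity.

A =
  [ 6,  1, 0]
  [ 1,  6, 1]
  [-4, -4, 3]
λ = 5: alg = 3, geom = 1

Step 1 — factor the characteristic polynomial to read off the algebraic multiplicities:
  χ_A(x) = (x - 5)^3

Step 2 — compute geometric multiplicities via the rank-nullity identity g(λ) = n − rank(A − λI):
  rank(A − (5)·I) = 2, so dim ker(A − (5)·I) = n − 2 = 1

Summary:
  λ = 5: algebraic multiplicity = 3, geometric multiplicity = 1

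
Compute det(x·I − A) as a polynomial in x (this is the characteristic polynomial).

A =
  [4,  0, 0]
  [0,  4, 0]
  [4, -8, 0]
x^3 - 8*x^2 + 16*x

Expanding det(x·I − A) (e.g. by cofactor expansion or by noting that A is similar to its Jordan form J, which has the same characteristic polynomial as A) gives
  χ_A(x) = x^3 - 8*x^2 + 16*x
which factors as x*(x - 4)^2. The eigenvalues (with algebraic multiplicities) are λ = 0 with multiplicity 1, λ = 4 with multiplicity 2.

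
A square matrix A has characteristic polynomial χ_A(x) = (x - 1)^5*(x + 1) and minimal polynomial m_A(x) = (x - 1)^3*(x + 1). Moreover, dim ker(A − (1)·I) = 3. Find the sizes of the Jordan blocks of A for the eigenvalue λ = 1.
Block sizes for λ = 1: [3, 1, 1]

Step 1 — from the characteristic polynomial, algebraic multiplicity of λ = 1 is 5. From dim ker(A − (1)·I) = 3, there are exactly 3 Jordan blocks for λ = 1.
Step 2 — from the minimal polynomial, the factor (x − 1)^3 tells us the largest block for λ = 1 has size 3.
Step 3 — with total size 5, 3 blocks, and largest block 3, the block sizes (in nonincreasing order) are [3, 1, 1].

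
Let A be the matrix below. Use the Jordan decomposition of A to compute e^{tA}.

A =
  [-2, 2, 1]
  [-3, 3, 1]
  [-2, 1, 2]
e^{tA} =
  [t^2*exp(t)/2 - 3*t*exp(t) + exp(t), -t^2*exp(t)/2 + 2*t*exp(t), t*exp(t)]
  [t^2*exp(t)/2 - 3*t*exp(t), -t^2*exp(t)/2 + 2*t*exp(t) + exp(t), t*exp(t)]
  [t^2*exp(t)/2 - 2*t*exp(t), -t^2*exp(t)/2 + t*exp(t), t*exp(t) + exp(t)]

Strategy: write A = P · J · P⁻¹ where J is a Jordan canonical form, so e^{tA} = P · e^{tJ} · P⁻¹, and e^{tJ} can be computed block-by-block.

A has Jordan form
J =
  [1, 1, 0]
  [0, 1, 1]
  [0, 0, 1]
(up to reordering of blocks).

Per-block formulas:
  For a 3×3 Jordan block J_3(1): exp(t · J_3(1)) = e^(1t)·(I + t·N + (t^2/2)·N^2), where N is the 3×3 nilpotent shift.

After assembling e^{tJ} and conjugating by P, we get:

e^{tA} =
  [t^2*exp(t)/2 - 3*t*exp(t) + exp(t), -t^2*exp(t)/2 + 2*t*exp(t), t*exp(t)]
  [t^2*exp(t)/2 - 3*t*exp(t), -t^2*exp(t)/2 + 2*t*exp(t) + exp(t), t*exp(t)]
  [t^2*exp(t)/2 - 2*t*exp(t), -t^2*exp(t)/2 + t*exp(t), t*exp(t) + exp(t)]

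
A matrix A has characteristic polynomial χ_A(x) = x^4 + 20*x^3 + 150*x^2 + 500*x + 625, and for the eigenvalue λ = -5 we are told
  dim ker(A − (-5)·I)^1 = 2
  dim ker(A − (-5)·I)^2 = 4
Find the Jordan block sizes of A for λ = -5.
Block sizes for λ = -5: [2, 2]

From the dimensions of kernels of powers, the number of Jordan blocks of size at least j is d_j − d_{j−1} where d_j = dim ker(N^j) (with d_0 = 0). Computing the differences gives [2, 2].
The number of blocks of size exactly k is (#blocks of size ≥ k) − (#blocks of size ≥ k + 1), so the partition is: 2 block(s) of size 2.
In nonincreasing order the block sizes are [2, 2].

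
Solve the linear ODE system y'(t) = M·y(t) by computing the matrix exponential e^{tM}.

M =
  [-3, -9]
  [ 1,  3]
e^{tM} =
  [1 - 3*t, -9*t]
  [t, 3*t + 1]

Strategy: write M = P · J · P⁻¹ where J is a Jordan canonical form, so e^{tM} = P · e^{tJ} · P⁻¹, and e^{tJ} can be computed block-by-block.

M has Jordan form
J =
  [0, 1]
  [0, 0]
(up to reordering of blocks).

Per-block formulas:
  For a 2×2 Jordan block J_2(0): exp(t · J_2(0)) = e^(0t)·(I + t·N), where N is the 2×2 nilpotent shift.

After assembling e^{tJ} and conjugating by P, we get:

e^{tM} =
  [1 - 3*t, -9*t]
  [t, 3*t + 1]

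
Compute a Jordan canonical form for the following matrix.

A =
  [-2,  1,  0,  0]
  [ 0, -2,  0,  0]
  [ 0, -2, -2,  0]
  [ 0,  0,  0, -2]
J_2(-2) ⊕ J_1(-2) ⊕ J_1(-2)

The characteristic polynomial is
  det(x·I − A) = x^4 + 8*x^3 + 24*x^2 + 32*x + 16 = (x + 2)^4

Eigenvalues and multiplicities (the geometric multiplicity of λ is n − rank(A − λI), which equals the number of Jordan blocks for λ):
  λ = -2: algebraic multiplicity = 4, geometric multiplicity = 3

Determining the block sizes for each eigenvalue:
  λ = -2: 3 blocks summing to 4 forces exactly one block of size 2 and the rest size 1 → block sizes [2, 1, 1]

Assembling the blocks gives a Jordan form
J =
  [-2,  1,  0,  0]
  [ 0, -2,  0,  0]
  [ 0,  0, -2,  0]
  [ 0,  0,  0, -2]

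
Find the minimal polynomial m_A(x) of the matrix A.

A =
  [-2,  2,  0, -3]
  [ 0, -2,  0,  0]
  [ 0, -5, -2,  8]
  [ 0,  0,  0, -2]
x^2 + 4*x + 4

The characteristic polynomial is χ_A(x) = (x + 2)^4, so the eigenvalues are known. The minimal polynomial is
  m_A(x) = Π_λ (x − λ)^{k_λ}
where k_λ is the size of the *largest* Jordan block for λ (equivalently, the smallest k with (A − λI)^k v = 0 for every generalised eigenvector v of λ).

  λ = -2: largest Jordan block has size 2, contributing (x + 2)^2

So m_A(x) = (x + 2)^2 = x^2 + 4*x + 4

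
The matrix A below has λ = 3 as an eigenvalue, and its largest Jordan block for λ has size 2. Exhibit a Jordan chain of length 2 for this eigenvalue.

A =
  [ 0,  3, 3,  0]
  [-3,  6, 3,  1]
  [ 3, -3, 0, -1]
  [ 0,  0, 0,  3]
A Jordan chain for λ = 3 of length 2:
v_1 = (0, 1, -1, 0)ᵀ
v_2 = (0, 0, 0, 1)ᵀ

Let N = A − (3)·I. We want v_2 with N^2 v_2 = 0 but N^1 v_2 ≠ 0; then v_{j-1} := N · v_j for j = 2, …, 2.

Pick v_2 = (0, 0, 0, 1)ᵀ.
Then v_1 = N · v_2 = (0, 1, -1, 0)ᵀ.

Sanity check: (A − (3)·I) v_1 = (0, 0, 0, 0)ᵀ = 0. ✓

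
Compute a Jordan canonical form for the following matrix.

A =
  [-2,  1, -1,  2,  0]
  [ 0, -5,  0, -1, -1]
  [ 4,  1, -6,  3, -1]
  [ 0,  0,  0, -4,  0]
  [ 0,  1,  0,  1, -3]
J_2(-4) ⊕ J_2(-4) ⊕ J_1(-4)

The characteristic polynomial is
  det(x·I − A) = x^5 + 20*x^4 + 160*x^3 + 640*x^2 + 1280*x + 1024 = (x + 4)^5

Eigenvalues and multiplicities (the geometric multiplicity of λ is n − rank(A − λI), which equals the number of Jordan blocks for λ):
  λ = -4: algebraic multiplicity = 5, geometric multiplicity = 3

Determining the block sizes for each eigenvalue:
  λ = -4: with am = 5 and gm = 3, the partition is not yet determined (e.g. several partitions of 5 into 3 parts exist). Let N = A − (-4)·I. Computing rank(N^1) = 2, rank(N^2) = 0; the number of blocks of size ≥ j is rank(N^{j−1}) − rank(N^j), giving [3, 2]. So we have 2 block(s) of size 2, 1 block(s) of size 1 → block sizes [2, 2, 1]

Assembling the blocks gives a Jordan form
J =
  [-4,  1,  0,  0,  0]
  [ 0, -4,  0,  0,  0]
  [ 0,  0, -4,  1,  0]
  [ 0,  0,  0, -4,  0]
  [ 0,  0,  0,  0, -4]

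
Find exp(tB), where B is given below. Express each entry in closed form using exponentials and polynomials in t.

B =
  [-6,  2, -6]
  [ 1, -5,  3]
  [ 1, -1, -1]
e^{tB} =
  [-2*t*exp(-4*t) + exp(-4*t), 2*t*exp(-4*t), -6*t*exp(-4*t)]
  [t*exp(-4*t), -t*exp(-4*t) + exp(-4*t), 3*t*exp(-4*t)]
  [t*exp(-4*t), -t*exp(-4*t), 3*t*exp(-4*t) + exp(-4*t)]

Strategy: write B = P · J · P⁻¹ where J is a Jordan canonical form, so e^{tB} = P · e^{tJ} · P⁻¹, and e^{tJ} can be computed block-by-block.

B has Jordan form
J =
  [-4,  1,  0]
  [ 0, -4,  0]
  [ 0,  0, -4]
(up to reordering of blocks).

Per-block formulas:
  For a 1×1 block at λ = -4: exp(t · [-4]) = [e^(-4t)].
  For a 2×2 Jordan block J_2(-4): exp(t · J_2(-4)) = e^(-4t)·(I + t·N), where N is the 2×2 nilpotent shift.

After assembling e^{tJ} and conjugating by P, we get:

e^{tB} =
  [-2*t*exp(-4*t) + exp(-4*t), 2*t*exp(-4*t), -6*t*exp(-4*t)]
  [t*exp(-4*t), -t*exp(-4*t) + exp(-4*t), 3*t*exp(-4*t)]
  [t*exp(-4*t), -t*exp(-4*t), 3*t*exp(-4*t) + exp(-4*t)]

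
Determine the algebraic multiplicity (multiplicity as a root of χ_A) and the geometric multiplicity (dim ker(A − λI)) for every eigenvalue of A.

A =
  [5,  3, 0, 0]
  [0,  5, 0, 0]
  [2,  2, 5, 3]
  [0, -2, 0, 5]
λ = 5: alg = 4, geom = 2

Step 1 — factor the characteristic polynomial to read off the algebraic multiplicities:
  χ_A(x) = (x - 5)^4

Step 2 — compute geometric multiplicities via the rank-nullity identity g(λ) = n − rank(A − λI):
  rank(A − (5)·I) = 2, so dim ker(A − (5)·I) = n − 2 = 2

Summary:
  λ = 5: algebraic multiplicity = 4, geometric multiplicity = 2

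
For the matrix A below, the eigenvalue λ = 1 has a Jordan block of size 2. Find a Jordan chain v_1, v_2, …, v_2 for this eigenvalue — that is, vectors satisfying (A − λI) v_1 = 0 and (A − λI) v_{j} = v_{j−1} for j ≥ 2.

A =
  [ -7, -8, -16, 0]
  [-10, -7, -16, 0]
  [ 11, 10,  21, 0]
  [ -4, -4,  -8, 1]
A Jordan chain for λ = 1 of length 2:
v_1 = (0, -2, 1, 0)ᵀ
v_2 = (1, -1, 0, 0)ᵀ

Let N = A − (1)·I. We want v_2 with N^2 v_2 = 0 but N^1 v_2 ≠ 0; then v_{j-1} := N · v_j for j = 2, …, 2.

Pick v_2 = (1, -1, 0, 0)ᵀ.
Then v_1 = N · v_2 = (0, -2, 1, 0)ᵀ.

Sanity check: (A − (1)·I) v_1 = (0, 0, 0, 0)ᵀ = 0. ✓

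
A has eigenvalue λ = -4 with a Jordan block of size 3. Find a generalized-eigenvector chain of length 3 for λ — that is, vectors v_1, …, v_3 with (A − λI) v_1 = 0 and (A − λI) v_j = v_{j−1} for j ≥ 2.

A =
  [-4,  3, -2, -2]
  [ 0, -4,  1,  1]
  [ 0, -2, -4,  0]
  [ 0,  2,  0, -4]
A Jordan chain for λ = -4 of length 3:
v_1 = (3, 0, -2, 2)ᵀ
v_2 = (-2, 1, 0, 0)ᵀ
v_3 = (0, 0, 1, 0)ᵀ

Let N = A − (-4)·I. We want v_3 with N^3 v_3 = 0 but N^2 v_3 ≠ 0; then v_{j-1} := N · v_j for j = 3, …, 2.

Pick v_3 = (0, 0, 1, 0)ᵀ.
Then v_2 = N · v_3 = (-2, 1, 0, 0)ᵀ.
Then v_1 = N · v_2 = (3, 0, -2, 2)ᵀ.

Sanity check: (A − (-4)·I) v_1 = (0, 0, 0, 0)ᵀ = 0. ✓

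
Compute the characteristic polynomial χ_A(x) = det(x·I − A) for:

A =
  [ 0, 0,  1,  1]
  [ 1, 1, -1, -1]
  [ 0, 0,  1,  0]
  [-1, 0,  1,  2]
x^4 - 4*x^3 + 6*x^2 - 4*x + 1

Expanding det(x·I − A) (e.g. by cofactor expansion or by noting that A is similar to its Jordan form J, which has the same characteristic polynomial as A) gives
  χ_A(x) = x^4 - 4*x^3 + 6*x^2 - 4*x + 1
which factors as (x - 1)^4. The eigenvalues (with algebraic multiplicities) are λ = 1 with multiplicity 4.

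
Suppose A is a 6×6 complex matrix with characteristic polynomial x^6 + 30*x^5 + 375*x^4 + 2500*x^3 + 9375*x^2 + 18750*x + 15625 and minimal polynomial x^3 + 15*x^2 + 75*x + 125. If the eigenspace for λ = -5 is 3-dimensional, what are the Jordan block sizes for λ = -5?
Block sizes for λ = -5: [3, 2, 1]

Step 1 — from the characteristic polynomial, algebraic multiplicity of λ = -5 is 6. From dim ker(A − (-5)·I) = 3, there are exactly 3 Jordan blocks for λ = -5.
Step 2 — from the minimal polynomial, the factor (x + 5)^3 tells us the largest block for λ = -5 has size 3.
Step 3 — with total size 6, 3 blocks, and largest block 3, the block sizes (in nonincreasing order) are [3, 2, 1].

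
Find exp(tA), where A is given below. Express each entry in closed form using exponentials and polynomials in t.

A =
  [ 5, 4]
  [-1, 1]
e^{tA} =
  [2*t*exp(3*t) + exp(3*t), 4*t*exp(3*t)]
  [-t*exp(3*t), -2*t*exp(3*t) + exp(3*t)]

Strategy: write A = P · J · P⁻¹ where J is a Jordan canonical form, so e^{tA} = P · e^{tJ} · P⁻¹, and e^{tJ} can be computed block-by-block.

A has Jordan form
J =
  [3, 1]
  [0, 3]
(up to reordering of blocks).

Per-block formulas:
  For a 2×2 Jordan block J_2(3): exp(t · J_2(3)) = e^(3t)·(I + t·N), where N is the 2×2 nilpotent shift.

After assembling e^{tJ} and conjugating by P, we get:

e^{tA} =
  [2*t*exp(3*t) + exp(3*t), 4*t*exp(3*t)]
  [-t*exp(3*t), -2*t*exp(3*t) + exp(3*t)]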